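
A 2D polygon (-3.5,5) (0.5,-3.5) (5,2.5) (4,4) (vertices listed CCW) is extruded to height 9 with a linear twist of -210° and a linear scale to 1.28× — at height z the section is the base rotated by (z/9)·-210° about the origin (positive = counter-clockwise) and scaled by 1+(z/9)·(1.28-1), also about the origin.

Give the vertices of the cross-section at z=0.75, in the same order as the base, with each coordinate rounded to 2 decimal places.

Cross-section at z=0.75: (-1.88,5.96) (-0.59,-3.57) (5.65,0.90) (5.13,2.67)

t = z/height = 0.75/9 = 0.0833333
s = 1 + (scale-1)·z/height = 1 + (1.28-1)·0.75/9 = 1.023333
θ = twist·z/height = -210°·0.75/9 = -17.5000° = -0.305433 rad
cos θ = 0.953717, sin θ = -0.300706 (intermediates below are computed at full precision and shown rounded to 5 d.p.)
v1: (-3.5,5) → rotate → (-1.83448,5.82106) → ×s → (-1.87728,5.95688) → (-1.88,5.96)
v2: (0.5,-3.5) → rotate → (-0.57561,-3.48836) → ×s → (-0.58904,-3.56976) → (-0.59,-3.57)
v3: (5,2.5) → rotate → (5.52035,0.88076) → ×s → (5.64916,0.90131) → (5.65,0.90)
v4: (4,4) → rotate → (5.01769,2.61204) → ×s → (5.13477,2.67299) → (5.13,2.67)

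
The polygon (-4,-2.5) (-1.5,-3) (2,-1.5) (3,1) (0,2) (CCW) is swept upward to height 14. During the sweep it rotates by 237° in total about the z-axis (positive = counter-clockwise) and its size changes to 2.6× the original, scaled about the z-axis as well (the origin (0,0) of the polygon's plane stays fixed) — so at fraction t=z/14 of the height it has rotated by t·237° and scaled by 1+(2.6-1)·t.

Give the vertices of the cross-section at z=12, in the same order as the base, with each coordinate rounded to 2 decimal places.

Cross-section at z=12: (6.39,9.18) (0.47,7.94) (-5.76,1.41) (-5.61,-4.98) (1.86,-4.36)

t = z/height = 12/14 = 0.857143
s = 1 + (scale-1)·z/height = 1 + (2.6-1)·12/14 = 2.371429
θ = twist·z/height = 237°·12/14 = 203.1429° = 3.545512 rad
cos θ = -0.919528, sin θ = -0.393025 (intermediates below are computed at full precision and shown rounded to 5 d.p.)
v1: (-4,-2.5) → rotate → (2.69555,3.87092) → ×s → (6.39230,9.17961) → (6.39,9.18)
v2: (-1.5,-3) → rotate → (0.20022,3.34812) → ×s → (0.47480,7.93983) → (0.47,7.94)
v3: (2,-1.5) → rotate → (-2.42859,0.59324) → ×s → (-5.75924,1.40683) → (-5.76,1.41)
v4: (3,1) → rotate → (-2.36556,-2.09860) → ×s → (-5.60975,-4.97669) → (-5.61,-4.98)
v5: (0,2) → rotate → (0.78605,-1.83906) → ×s → (1.86406,-4.36119) → (1.86,-4.36)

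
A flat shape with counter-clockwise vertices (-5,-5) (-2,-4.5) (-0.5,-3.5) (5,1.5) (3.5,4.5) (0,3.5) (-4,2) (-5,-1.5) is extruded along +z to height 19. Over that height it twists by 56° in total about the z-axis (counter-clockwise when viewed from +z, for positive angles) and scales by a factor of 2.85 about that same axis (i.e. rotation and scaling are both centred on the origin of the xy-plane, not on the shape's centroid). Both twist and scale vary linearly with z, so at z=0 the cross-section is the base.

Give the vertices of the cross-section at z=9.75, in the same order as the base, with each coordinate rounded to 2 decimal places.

t = z/height = 9.75/19 = 0.513158
s = 1 + (scale-1)·z/height = 1 + (2.85-1)·9.75/19 = 1.949342
θ = twist·z/height = 56°·9.75/19 = 28.7368° = 0.501553 rad
cos θ = 0.876837, sin θ = 0.480787 (intermediates below are computed at full precision and shown rounded to 5 d.p.)
v1: (-5,-5) → rotate → (-1.98025,-6.78812) → ×s → (-3.86018,-13.23237) → (-3.86,-13.23)
v2: (-2,-4.5) → rotate → (0.40987,-4.90734) → ×s → (0.79897,-9.56609) → (0.80,-9.57)
v3: (-0.5,-3.5) → rotate → (1.24434,-3.30932) → ×s → (2.42564,-6.45100) → (2.43,-6.45)
v4: (5,1.5) → rotate → (3.66300,3.71919) → ×s → (7.14045,7.24998) → (7.14,7.25)
v5: (3.5,4.5) → rotate → (0.90539,5.62852) → ×s → (1.76491,10.97192) → (1.76,10.97)
v6: (0,3.5) → rotate → (-1.68276,3.06893) → ×s → (-3.28027,5.98239) → (-3.28,5.98)
v7: (-4,2) → rotate → (-4.46892,-0.16948) → ×s → (-8.71146,-0.33037) → (-8.71,-0.33)
v8: (-5,-1.5) → rotate → (-3.66300,-3.71919) → ×s → (-7.14045,-7.24998) → (-7.14,-7.25)

Cross-section at z=9.75: (-3.86,-13.23) (0.80,-9.57) (2.43,-6.45) (7.14,7.25) (1.76,10.97) (-3.28,5.98) (-8.71,-0.33) (-7.14,-7.25)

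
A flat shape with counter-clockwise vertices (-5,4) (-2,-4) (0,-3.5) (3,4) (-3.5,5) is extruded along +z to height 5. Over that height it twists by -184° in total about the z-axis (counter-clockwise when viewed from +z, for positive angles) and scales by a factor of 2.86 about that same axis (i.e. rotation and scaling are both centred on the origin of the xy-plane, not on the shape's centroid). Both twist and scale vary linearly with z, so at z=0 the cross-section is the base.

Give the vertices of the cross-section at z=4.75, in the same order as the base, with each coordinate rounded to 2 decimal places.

t = z/height = 4.75/5 = 0.95
s = 1 + (scale-1)·z/height = 1 + (2.86-1)·4.75/5 = 2.767000
θ = twist·z/height = -184°·4.75/5 = -174.8000° = -3.050836 rad
cos θ = -0.995884, sin θ = -0.090633 (intermediates below are computed at full precision and shown rounded to 5 d.p.)
v1: (-5,4) → rotate → (5.34195,-3.53037) → ×s → (14.78118,-9.76855) → (14.78,-9.77)
v2: (-2,-4) → rotate → (1.62924,4.16480) → ×s → (4.50810,11.52401) → (4.51,11.52)
v3: (0,-3.5) → rotate → (-0.31721,3.48560) → ×s → (-0.87773,9.64464) → (-0.88,9.64)
v4: (3,4) → rotate → (-2.62512,-4.25544) → ×s → (-7.26371,-11.77479) → (-7.26,-11.77)
v5: (-3.5,5) → rotate → (3.93876,-4.66221) → ×s → (10.89854,-12.90033) → (10.90,-12.90)

Cross-section at z=4.75: (14.78,-9.77) (4.51,11.52) (-0.88,9.64) (-7.26,-11.77) (10.90,-12.90)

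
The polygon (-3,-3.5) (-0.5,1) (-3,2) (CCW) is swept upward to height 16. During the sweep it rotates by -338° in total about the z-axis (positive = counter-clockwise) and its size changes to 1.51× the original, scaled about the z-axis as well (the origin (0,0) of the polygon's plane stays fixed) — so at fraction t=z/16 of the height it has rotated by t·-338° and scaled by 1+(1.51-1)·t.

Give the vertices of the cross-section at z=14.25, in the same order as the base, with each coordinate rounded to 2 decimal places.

t = z/height = 14.25/16 = 0.890625
s = 1 + (scale-1)·z/height = 1 + (1.51-1)·14.25/16 = 1.454219
θ = twist·z/height = -338°·14.25/16 = -301.0313° = -5.253986 rad
cos θ = 0.515506, sin θ = 0.856886 (intermediates below are computed at full precision and shown rounded to 5 d.p.)
v1: (-3,-3.5) → rotate → (1.45259,-4.37493) → ×s → (2.11238,-6.36210) → (2.11,-6.36)
v2: (-0.5,1) → rotate → (-1.11464,0.08706) → ×s → (-1.62093,0.12661) → (-1.62,0.13)
v3: (-3,2) → rotate → (-3.26029,-1.53965) → ×s → (-4.74117,-2.23898) → (-4.74,-2.24)

Cross-section at z=14.25: (2.11,-6.36) (-1.62,0.13) (-4.74,-2.24)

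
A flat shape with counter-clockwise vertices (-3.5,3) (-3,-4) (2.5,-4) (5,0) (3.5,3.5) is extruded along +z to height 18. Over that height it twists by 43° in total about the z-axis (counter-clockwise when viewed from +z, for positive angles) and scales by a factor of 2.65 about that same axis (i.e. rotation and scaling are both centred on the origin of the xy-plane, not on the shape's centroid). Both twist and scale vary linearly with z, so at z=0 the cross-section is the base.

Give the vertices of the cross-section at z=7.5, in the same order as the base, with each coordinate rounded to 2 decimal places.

t = z/height = 7.5/18 = 0.416667
s = 1 + (scale-1)·z/height = 1 + (2.65-1)·7.5/18 = 1.687500
θ = twist·z/height = 43°·7.5/18 = 17.9167° = 0.312705 rad
cos θ = 0.951505, sin θ = 0.307633 (intermediates below are computed at full precision and shown rounded to 5 d.p.)
v1: (-3.5,3) → rotate → (-4.25317,1.77780) → ×s → (-7.17722,3.00003) → (-7.18,3.00)
v2: (-3,-4) → rotate → (-1.62398,-4.72892) → ×s → (-2.74047,-7.98005) → (-2.74,-7.98)
v3: (2.5,-4) → rotate → (3.60930,-3.03694) → ×s → (6.09069,-5.12483) → (6.09,-5.12)
v4: (5,0) → rotate → (4.75752,1.53817) → ×s → (8.02832,2.59566) → (8.03,2.60)
v5: (3.5,3.5) → rotate → (2.25355,4.40698) → ×s → (3.80287,7.43679) → (3.80,7.44)

Cross-section at z=7.5: (-7.18,3.00) (-2.74,-7.98) (6.09,-5.12) (8.03,2.60) (3.80,7.44)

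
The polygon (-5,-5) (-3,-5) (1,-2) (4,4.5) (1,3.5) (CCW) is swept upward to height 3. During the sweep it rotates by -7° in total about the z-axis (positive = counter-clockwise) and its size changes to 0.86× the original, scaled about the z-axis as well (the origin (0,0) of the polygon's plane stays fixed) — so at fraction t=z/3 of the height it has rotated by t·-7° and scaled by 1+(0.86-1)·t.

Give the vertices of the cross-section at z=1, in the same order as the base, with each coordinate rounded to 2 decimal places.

Cross-section at z=1: (-4.96,-4.57) (-3.05,-4.65) (0.87,-1.94) (3.98,4.13) (1.09,3.30)

t = z/height = 1/3 = 0.333333
s = 1 + (scale-1)·z/height = 1 + (0.86-1)·1/3 = 0.953333
θ = twist·z/height = -7°·1/3 = -2.3333° = -0.040724 rad
cos θ = 0.999171, sin θ = -0.040713 (intermediates below are computed at full precision and shown rounded to 5 d.p.)
v1: (-5,-5) → rotate → (-5.19942,-4.79229) → ×s → (-4.95678,-4.56865) → (-4.96,-4.57)
v2: (-3,-5) → rotate → (-3.20108,-4.87372) → ×s → (-3.05169,-4.64628) → (-3.05,-4.65)
v3: (1,-2) → rotate → (0.91774,-2.03905) → ×s → (0.87492,-1.94390) → (0.87,-1.94)
v4: (4,4.5) → rotate → (4.17989,4.33342) → ×s → (3.98483,4.13119) → (3.98,4.13)
v5: (1,3.5) → rotate → (1.14167,3.45638) → ×s → (1.08839,3.29509) → (1.09,3.30)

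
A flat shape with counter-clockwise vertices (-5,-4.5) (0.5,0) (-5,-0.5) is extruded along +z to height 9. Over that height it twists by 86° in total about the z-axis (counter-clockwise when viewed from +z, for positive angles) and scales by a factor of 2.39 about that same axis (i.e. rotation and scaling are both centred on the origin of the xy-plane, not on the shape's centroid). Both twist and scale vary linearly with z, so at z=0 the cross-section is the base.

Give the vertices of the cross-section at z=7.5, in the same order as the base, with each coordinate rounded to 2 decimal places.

Cross-section at z=7.5: (5.83,-13.30) (0.34,1.02) (-2.37,-10.58)

t = z/height = 7.5/9 = 0.833333
s = 1 + (scale-1)·z/height = 1 + (2.39-1)·7.5/9 = 2.158333
θ = twist·z/height = 86°·7.5/9 = 71.6667° = 1.250819 rad
cos θ = 0.314545, sin θ = 0.949243 (intermediates below are computed at full precision and shown rounded to 5 d.p.)
v1: (-5,-4.5) → rotate → (2.69887,-6.16166) → ×s → (5.82506,-13.29893) → (5.83,-13.30)
v2: (0.5,0) → rotate → (0.15727,0.47462) → ×s → (0.33945,1.02439) → (0.34,1.02)
v3: (-5,-0.5) → rotate → (-1.09810,-4.90349) → ×s → (-2.37007,-10.58336) → (-2.37,-10.58)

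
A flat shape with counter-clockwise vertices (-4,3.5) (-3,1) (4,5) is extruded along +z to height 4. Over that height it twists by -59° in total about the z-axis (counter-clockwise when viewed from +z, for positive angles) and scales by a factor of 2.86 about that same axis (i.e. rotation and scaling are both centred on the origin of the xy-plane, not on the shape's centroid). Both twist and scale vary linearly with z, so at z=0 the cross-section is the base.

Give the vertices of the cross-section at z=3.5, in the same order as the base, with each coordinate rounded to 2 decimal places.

t = z/height = 3.5/4 = 0.875
s = 1 + (scale-1)·z/height = 1 + (2.86-1)·3.5/4 = 2.627500
θ = twist·z/height = -59°·3.5/4 = -51.6250° = -0.901026 rad
cos θ = 0.620806, sin θ = -0.783964 (intermediates below are computed at full precision and shown rounded to 5 d.p.)
v1: (-4,3.5) → rotate → (0.26065,5.30868) → ×s → (0.68486,13.94855) → (0.68,13.95)
v2: (-3,1) → rotate → (-1.07845,2.97270) → ×s → (-2.83363,7.81077) → (-2.83,7.81)
v3: (4,5) → rotate → (6.40305,-0.03183) → ×s → (16.82400,-0.08363) → (16.82,-0.08)

Cross-section at z=3.5: (0.68,13.95) (-2.83,7.81) (16.82,-0.08)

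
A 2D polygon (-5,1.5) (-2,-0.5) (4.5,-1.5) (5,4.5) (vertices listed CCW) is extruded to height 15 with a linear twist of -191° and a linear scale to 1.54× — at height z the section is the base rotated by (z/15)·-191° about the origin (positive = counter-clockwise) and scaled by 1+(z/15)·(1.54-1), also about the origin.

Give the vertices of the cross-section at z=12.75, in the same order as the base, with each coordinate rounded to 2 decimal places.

t = z/height = 12.75/15 = 0.85
s = 1 + (scale-1)·z/height = 1 + (1.54-1)·12.75/15 = 1.459000
θ = twist·z/height = -191°·12.75/15 = -162.3500° = -2.833542 rad
cos θ = -0.952926, sin θ = -0.303202 (intermediates below are computed at full precision and shown rounded to 5 d.p.)
v1: (-5,1.5) → rotate → (5.21943,0.08662) → ×s → (7.61516,0.12638) → (7.62,0.13)
v2: (-2,-0.5) → rotate → (1.75425,1.08287) → ×s → (2.55945,1.57990) → (2.56,1.58)
v3: (4.5,-1.5) → rotate → (-4.74297,0.06498) → ×s → (-6.92000,0.09481) → (-6.92,0.09)
v4: (5,4.5) → rotate → (-3.40023,-5.80418) → ×s → (-4.96093,-8.46829) → (-4.96,-8.47)

Cross-section at z=12.75: (7.62,0.13) (2.56,1.58) (-6.92,0.09) (-4.96,-8.47)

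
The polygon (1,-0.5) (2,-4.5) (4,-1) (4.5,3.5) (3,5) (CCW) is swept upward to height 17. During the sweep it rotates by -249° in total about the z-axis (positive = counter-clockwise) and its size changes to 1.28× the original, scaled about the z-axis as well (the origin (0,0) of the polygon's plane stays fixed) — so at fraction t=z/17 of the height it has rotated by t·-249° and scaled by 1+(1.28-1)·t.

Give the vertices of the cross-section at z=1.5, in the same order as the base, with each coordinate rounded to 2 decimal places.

Cross-section at z=1.5: (0.76,-0.86) (0.18,-5.04) (3.42,-2.48) (5.62,1.60) (4.77,3.60)

t = z/height = 1.5/17 = 0.0882353
s = 1 + (scale-1)·z/height = 1 + (1.28-1)·1.5/17 = 1.024706
θ = twist·z/height = -249°·1.5/17 = -21.9706° = -0.383459 rad
cos θ = 0.927376, sin θ = -0.374131 (intermediates below are computed at full precision and shown rounded to 5 d.p.)
v1: (1,-0.5) → rotate → (0.74031,-0.83782) → ×s → (0.75860,-0.85852) → (0.76,-0.86)
v2: (2,-4.5) → rotate → (0.17116,-4.92145) → ×s → (0.17539,-5.04304) → (0.18,-5.04)
v3: (4,-1) → rotate → (3.33537,-2.42390) → ×s → (3.41778,-2.48378) → (3.42,-2.48)
v4: (4.5,3.5) → rotate → (5.48265,1.56223) → ×s → (5.61810,1.60082) → (5.62,1.60)
v5: (3,5) → rotate → (4.65278,3.51449) → ×s → (4.76773,3.60132) → (4.77,3.60)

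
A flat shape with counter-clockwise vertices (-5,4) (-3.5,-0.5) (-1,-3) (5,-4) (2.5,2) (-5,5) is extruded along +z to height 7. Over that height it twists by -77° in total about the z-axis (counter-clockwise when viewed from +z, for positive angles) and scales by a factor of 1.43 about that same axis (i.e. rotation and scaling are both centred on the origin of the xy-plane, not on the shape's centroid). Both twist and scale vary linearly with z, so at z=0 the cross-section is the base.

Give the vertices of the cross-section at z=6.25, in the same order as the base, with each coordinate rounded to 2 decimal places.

t = z/height = 6.25/7 = 0.892857
s = 1 + (scale-1)·z/height = 1 + (1.43-1)·6.25/7 = 1.383929
θ = twist·z/height = -77°·6.25/7 = -68.7500° = -1.199914 rad
cos θ = 0.362438, sin θ = -0.932008 (intermediates below are computed at full precision and shown rounded to 5 d.p.)
v1: (-5,4) → rotate → (1.91584,6.10979) → ×s → (2.65139,8.45552) → (2.65,8.46)
v2: (-3.5,-0.5) → rotate → (-1.73454,3.08081) → ×s → (-2.40048,4.26362) → (-2.40,4.26)
v3: (-1,-3) → rotate → (-3.15846,-0.15531) → ×s → (-4.37109,-0.21493) → (-4.37,-0.21)
v4: (5,-4) → rotate → (-1.91584,-6.10979) → ×s → (-2.65139,-8.45552) → (-2.65,-8.46)
v5: (2.5,2) → rotate → (2.77011,-1.60514) → ×s → (3.83364,-2.22140) → (3.83,-2.22)
v6: (-5,5) → rotate → (2.84785,6.47223) → ×s → (3.94122,8.95710) → (3.94,8.96)

Cross-section at z=6.25: (2.65,8.46) (-2.40,4.26) (-4.37,-0.21) (-2.65,-8.46) (3.83,-2.22) (3.94,8.96)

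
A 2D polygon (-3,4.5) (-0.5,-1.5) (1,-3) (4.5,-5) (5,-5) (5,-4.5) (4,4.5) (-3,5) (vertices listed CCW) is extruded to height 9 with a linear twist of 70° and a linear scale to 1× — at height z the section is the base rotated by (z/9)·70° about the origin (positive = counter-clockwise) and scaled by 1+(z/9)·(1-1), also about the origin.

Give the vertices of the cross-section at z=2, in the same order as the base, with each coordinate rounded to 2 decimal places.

t = z/height = 2/9 = 0.222222
s = 1 + (scale-1)·z/height = 1 + (1-1)·2/9 = 1.000000
θ = twist·z/height = 70°·2/9 = 15.5556° = 0.271496 rad
cos θ = 0.963371, sin θ = 0.268173 (intermediates below are computed at full precision and shown rounded to 5 d.p.)
v1: (-3,4.5) → rotate → (-4.09689,3.53065) → ×s → (-4.09689,3.53065) → (-4.10,3.53)
v2: (-0.5,-1.5) → rotate → (-0.07943,-1.57914) → ×s → (-0.07943,-1.57914) → (-0.08,-1.58)
v3: (1,-3) → rotate → (1.76789,-2.62194) → ×s → (1.76789,-2.62194) → (1.77,-2.62)
v4: (4.5,-5) → rotate → (5.67603,-3.61008) → ×s → (5.67603,-3.61008) → (5.68,-3.61)
v5: (5,-5) → rotate → (6.15772,-3.47599) → ×s → (6.15772,-3.47599) → (6.16,-3.48)
v6: (5,-4.5) → rotate → (6.02363,-2.99431) → ×s → (6.02363,-2.99431) → (6.02,-2.99)
v7: (4,4.5) → rotate → (2.64671,5.40786) → ×s → (2.64671,5.40786) → (2.65,5.41)
v8: (-3,5) → rotate → (-4.23098,4.01234) → ×s → (-4.23098,4.01234) → (-4.23,4.01)

Cross-section at z=2: (-4.10,3.53) (-0.08,-1.58) (1.77,-2.62) (5.68,-3.61) (6.16,-3.48) (6.02,-2.99) (2.65,5.41) (-4.23,4.01)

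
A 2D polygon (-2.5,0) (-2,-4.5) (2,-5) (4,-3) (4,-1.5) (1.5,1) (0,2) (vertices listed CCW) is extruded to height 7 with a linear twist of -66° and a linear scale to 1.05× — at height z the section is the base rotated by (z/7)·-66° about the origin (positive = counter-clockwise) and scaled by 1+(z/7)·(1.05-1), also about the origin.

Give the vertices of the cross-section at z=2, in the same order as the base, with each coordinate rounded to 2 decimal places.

t = z/height = 2/7 = 0.285714
s = 1 + (scale-1)·z/height = 1 + (1.05-1)·2/7 = 1.014286
θ = twist·z/height = -66°·2/7 = -18.8571° = -0.329119 rad
cos θ = 0.946327, sin θ = -0.323210 (intermediates below are computed at full precision and shown rounded to 5 d.p.)
v1: (-2.5,0) → rotate → (-2.36582,0.80802) → ×s → (-2.39962,0.81957) → (-2.40,0.82)
v2: (-2,-4.5) → rotate → (-3.34710,-3.61205) → ×s → (-3.39491,-3.66365) → (-3.39,-3.66)
v3: (2,-5) → rotate → (0.27661,-5.37806) → ×s → (0.28056,-5.45489) → (0.28,-5.45)
v4: (4,-3) → rotate → (2.81568,-4.13182) → ×s → (2.85590,-4.19085) → (2.86,-4.19)
v5: (4,-1.5) → rotate → (3.30050,-2.71233) → ×s → (3.34764,-2.75108) → (3.35,-2.75)
v6: (1.5,1) → rotate → (1.74270,0.46151) → ×s → (1.76760,0.46811) → (1.77,0.47)
v7: (0,2) → rotate → (0.64642,1.89265) → ×s → (0.65565,1.91969) → (0.66,1.92)

Cross-section at z=2: (-2.40,0.82) (-3.39,-3.66) (0.28,-5.45) (2.86,-4.19) (3.35,-2.75) (1.77,0.47) (0.66,1.92)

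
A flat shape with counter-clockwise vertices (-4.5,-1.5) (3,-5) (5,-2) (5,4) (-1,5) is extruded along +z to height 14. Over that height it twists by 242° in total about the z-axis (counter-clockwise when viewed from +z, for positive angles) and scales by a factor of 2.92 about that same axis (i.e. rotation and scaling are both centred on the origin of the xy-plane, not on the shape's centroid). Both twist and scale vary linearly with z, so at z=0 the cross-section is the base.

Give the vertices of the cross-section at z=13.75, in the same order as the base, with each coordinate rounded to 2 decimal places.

t = z/height = 13.75/14 = 0.982143
s = 1 + (scale-1)·z/height = 1 + (2.92-1)·13.75/14 = 2.885714
θ = twist·z/height = 242°·13.75/14 = 237.6786° = 4.148274 rad
cos θ = -0.534668, sin θ = -0.845062 (intermediates below are computed at full precision and shown rounded to 5 d.p.)
v1: (-4.5,-1.5) → rotate → (1.13842,4.60478) → ×s → (3.28514,13.28808) → (3.29,13.29)
v2: (3,-5) → rotate → (-5.82931,0.13816) → ×s → (-16.82174,0.39868) → (-16.82,0.40)
v3: (5,-2) → rotate → (-4.36347,-3.15597) → ×s → (-12.59172,-9.10724) → (-12.59,-9.11)
v4: (5,4) → rotate → (0.70691,-6.36398) → ×s → (2.03993,-18.36464) → (2.04,-18.36)
v5: (-1,5) → rotate → (4.75998,-1.82828) → ×s → (13.73594,-5.27589) → (13.74,-5.28)

Cross-section at z=13.75: (3.29,13.29) (-16.82,0.40) (-12.59,-9.11) (2.04,-18.36) (13.74,-5.28)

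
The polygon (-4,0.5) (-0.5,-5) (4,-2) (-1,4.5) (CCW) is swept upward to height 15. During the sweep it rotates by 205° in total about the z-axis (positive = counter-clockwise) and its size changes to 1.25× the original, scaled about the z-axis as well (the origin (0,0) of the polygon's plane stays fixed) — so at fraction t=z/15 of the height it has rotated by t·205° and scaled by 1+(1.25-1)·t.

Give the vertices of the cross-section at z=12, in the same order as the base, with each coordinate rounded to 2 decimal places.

Cross-section at z=12: (4.45,-1.90) (2.23,5.60) (-3.95,3.63) (-0.33,-5.52)

t = z/height = 12/15 = 0.8
s = 1 + (scale-1)·z/height = 1 + (1.25-1)·12/15 = 1.200000
θ = twist·z/height = 205°·12/15 = 164.0000° = 2.862340 rad
cos θ = -0.961262, sin θ = 0.275637 (intermediates below are computed at full precision and shown rounded to 5 d.p.)
v1: (-4,0.5) → rotate → (3.70723,-1.58318) → ×s → (4.44867,-1.89982) → (4.45,-1.90)
v2: (-0.5,-5) → rotate → (1.85882,4.66849) → ×s → (2.23058,5.60219) → (2.23,5.60)
v3: (4,-2) → rotate → (-3.29377,3.02507) → ×s → (-3.95253,3.63009) → (-3.95,3.63)
v4: (-1,4.5) → rotate → (-0.27911,-4.60131) → ×s → (-0.33493,-5.52158) → (-0.33,-5.52)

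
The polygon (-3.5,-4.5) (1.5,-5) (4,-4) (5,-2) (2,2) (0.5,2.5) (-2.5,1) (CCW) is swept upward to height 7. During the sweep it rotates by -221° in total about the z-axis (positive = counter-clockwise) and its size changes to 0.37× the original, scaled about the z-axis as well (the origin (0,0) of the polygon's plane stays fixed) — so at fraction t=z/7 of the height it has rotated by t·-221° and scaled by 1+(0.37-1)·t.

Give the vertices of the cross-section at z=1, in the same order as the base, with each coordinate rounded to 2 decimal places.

t = z/height = 1/7 = 0.142857
s = 1 + (scale-1)·z/height = 1 + (0.37-1)·1/7 = 0.910000
θ = twist·z/height = -221°·1/7 = -31.5714° = -0.551025 rad
cos θ = 0.851988, sin θ = -0.523561 (intermediates below are computed at full precision and shown rounded to 5 d.p.)
v1: (-3.5,-4.5) → rotate → (-5.33798,-2.00148) → ×s → (-4.85756,-1.82135) → (-4.86,-1.82)
v2: (1.5,-5) → rotate → (-1.33982,-5.04528) → ×s → (-1.21924,-4.59121) → (-1.22,-4.59)
v3: (4,-4) → rotate → (1.31371,-5.50220) → ×s → (1.19547,-5.00700) → (1.20,-5.01)
v4: (5,-2) → rotate → (3.21282,-4.32178) → ×s → (2.92366,-3.93282) → (2.92,-3.93)
v5: (2,2) → rotate → (2.75110,0.65685) → ×s → (2.50350,0.59774) → (2.50,0.60)
v6: (0.5,2.5) → rotate → (1.73490,1.86819) → ×s → (1.57876,1.70005) → (1.58,1.70)
v7: (-2.5,1) → rotate → (-1.60641,2.16089) → ×s → (-1.46183,1.96641) → (-1.46,1.97)

Cross-section at z=1: (-4.86,-1.82) (-1.22,-4.59) (1.20,-5.01) (2.92,-3.93) (2.50,0.60) (1.58,1.70) (-1.46,1.97)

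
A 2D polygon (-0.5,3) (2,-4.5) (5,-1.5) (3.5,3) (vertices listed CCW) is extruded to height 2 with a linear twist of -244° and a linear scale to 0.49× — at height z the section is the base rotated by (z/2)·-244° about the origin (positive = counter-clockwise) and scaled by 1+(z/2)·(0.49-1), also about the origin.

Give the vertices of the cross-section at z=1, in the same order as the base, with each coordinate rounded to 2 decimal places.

Cross-section at z=1: (2.09,-0.87) (-3.63,0.51) (-2.92,-2.57) (0.51,-3.40)

t = z/height = 1/2 = 0.5
s = 1 + (scale-1)·z/height = 1 + (0.49-1)·1/2 = 0.745000
θ = twist·z/height = -244°·1/2 = -122.0000° = -2.129302 rad
cos θ = -0.529919, sin θ = -0.848048 (intermediates below are computed at full precision and shown rounded to 5 d.p.)
v1: (-0.5,3) → rotate → (2.80910,-1.16573) → ×s → (2.09278,-0.86847) → (2.09,-0.87)
v2: (2,-4.5) → rotate → (-4.87605,0.68854) → ×s → (-3.63266,0.51296) → (-3.63,0.51)
v3: (5,-1.5) → rotate → (-3.92167,-3.44536) → ×s → (-2.92164,-2.56679) → (-2.92,-2.57)
v4: (3.5,3) → rotate → (0.68943,-4.55793) → ×s → (0.51362,-3.39565) → (0.51,-3.40)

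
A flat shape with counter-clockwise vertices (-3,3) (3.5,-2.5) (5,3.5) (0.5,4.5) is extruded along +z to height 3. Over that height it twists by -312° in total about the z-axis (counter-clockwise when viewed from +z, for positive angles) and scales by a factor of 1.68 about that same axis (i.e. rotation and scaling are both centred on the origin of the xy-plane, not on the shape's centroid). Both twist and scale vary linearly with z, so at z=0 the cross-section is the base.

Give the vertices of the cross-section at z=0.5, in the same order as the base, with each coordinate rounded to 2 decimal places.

t = z/height = 0.5/3 = 0.166667
s = 1 + (scale-1)·z/height = 1 + (1.68-1)·0.5/3 = 1.113333
θ = twist·z/height = -312°·0.5/3 = -52.0000° = -0.907571 rad
cos θ = 0.615661, sin θ = -0.788011 (intermediates below are computed at full precision and shown rounded to 5 d.p.)
v1: (-3,3) → rotate → (0.51705,4.21102) → ×s → (0.57565,4.68827) → (0.58,4.69)
v2: (3.5,-2.5) → rotate → (0.18479,-4.29719) → ×s → (0.20573,-4.78421) → (0.21,-4.78)
v3: (5,3.5) → rotate → (5.83635,-1.78524) → ×s → (6.49780,-1.98757) → (6.50,-1.99)
v4: (0.5,4.5) → rotate → (3.85388,2.37647) → ×s → (4.29065,2.64580) → (4.29,2.65)

Cross-section at z=0.5: (0.58,4.69) (0.21,-4.78) (6.50,-1.99) (4.29,2.65)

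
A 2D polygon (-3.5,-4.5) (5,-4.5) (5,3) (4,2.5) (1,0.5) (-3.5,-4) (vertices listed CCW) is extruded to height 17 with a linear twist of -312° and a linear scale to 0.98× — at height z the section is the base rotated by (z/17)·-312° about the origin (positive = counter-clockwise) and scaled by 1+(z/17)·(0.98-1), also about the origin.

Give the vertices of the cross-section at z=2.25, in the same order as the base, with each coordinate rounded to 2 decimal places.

Cross-section at z=2.25: (-5.58,-1.07) (0.78,-6.66) (5.72,-1.04) (4.64,-0.76) (1.08,-0.28) (-5.26,-0.69)

t = z/height = 2.25/17 = 0.132353
s = 1 + (scale-1)·z/height = 1 + (0.98-1)·2.25/17 = 0.997353
θ = twist·z/height = -312°·2.25/17 = -41.2941° = -0.720718 rad
cos θ = 0.751332, sin θ = -0.659925 (intermediates below are computed at full precision and shown rounded to 5 d.p.)
v1: (-3.5,-4.5) → rotate → (-5.59932,-1.07126) → ×s → (-5.58450,-1.06842) → (-5.58,-1.07)
v2: (5,-4.5) → rotate → (0.78700,-6.68062) → ×s → (0.78492,-6.66293) → (0.78,-6.66)
v3: (5,3) → rotate → (5.73643,-1.04563) → ×s → (5.72125,-1.04286) → (5.72,-1.04)
v4: (4,2.5) → rotate → (4.65514,-0.76137) → ×s → (4.64282,-0.75935) → (4.64,-0.76)
v5: (1,0.5) → rotate → (1.08129,-0.28426) → ×s → (1.07843,-0.28351) → (1.08,-0.28)
v6: (-3.5,-4) → rotate → (-5.26936,-0.69559) → ×s → (-5.25541,-0.69375) → (-5.26,-0.69)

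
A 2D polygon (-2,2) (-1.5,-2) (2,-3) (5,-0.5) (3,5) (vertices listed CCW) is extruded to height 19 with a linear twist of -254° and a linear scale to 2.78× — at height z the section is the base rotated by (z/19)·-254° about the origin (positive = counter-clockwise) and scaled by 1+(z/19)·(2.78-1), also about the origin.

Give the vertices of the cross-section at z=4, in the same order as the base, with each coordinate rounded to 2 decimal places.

t = z/height = 4/19 = 0.210526
s = 1 + (scale-1)·z/height = 1 + (2.78-1)·4/19 = 1.374737
θ = twist·z/height = -254°·4/19 = -53.4737° = -0.933292 rad
cos θ = 0.595192, sin θ = -0.803584 (intermediates below are computed at full precision and shown rounded to 5 d.p.)
v1: (-2,2) → rotate → (0.41678,2.79755) → ×s → (0.57297,3.84590) → (0.57,3.85)
v2: (-1.5,-2) → rotate → (-2.49996,0.01499) → ×s → (-3.43678,0.02061) → (-3.44,0.02)
v3: (2,-3) → rotate → (-1.22037,-3.39274) → ×s → (-1.67768,-4.66413) → (-1.68,-4.66)
v4: (5,-0.5) → rotate → (2.57417,-4.31551) → ×s → (3.53880,-5.93270) → (3.54,-5.93)
v5: (3,5) → rotate → (5.80349,0.56521) → ×s → (7.97828,0.77701) → (7.98,0.78)

Cross-section at z=4: (0.57,3.85) (-3.44,0.02) (-1.68,-4.66) (3.54,-5.93) (7.98,0.78)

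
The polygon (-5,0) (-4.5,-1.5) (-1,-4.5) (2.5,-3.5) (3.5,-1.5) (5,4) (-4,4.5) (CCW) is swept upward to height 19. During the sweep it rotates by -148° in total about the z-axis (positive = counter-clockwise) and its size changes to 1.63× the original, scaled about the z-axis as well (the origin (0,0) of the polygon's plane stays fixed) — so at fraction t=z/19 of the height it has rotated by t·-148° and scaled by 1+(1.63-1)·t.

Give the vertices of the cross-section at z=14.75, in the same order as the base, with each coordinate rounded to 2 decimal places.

t = z/height = 14.75/19 = 0.776316
s = 1 + (scale-1)·z/height = 1 + (1.63-1)·14.75/19 = 1.489079
θ = twist·z/height = -148°·14.75/19 = -114.8947° = -2.005291 rad
cos θ = -0.420952, sin θ = -0.907083 (intermediates below are computed at full precision and shown rounded to 5 d.p.)
v1: (-5,0) → rotate → (2.10476,4.53541) → ×s → (3.13416,6.75359) → (3.13,6.75)
v2: (-4.5,-1.5) → rotate → (0.53366,4.71330) → ×s → (0.79467,7.01848) → (0.79,7.02)
v3: (-1,-4.5) → rotate → (-3.66092,2.80137) → ×s → (-5.45140,4.17146) → (-5.45,4.17)
v4: (2.5,-3.5) → rotate → (-4.22717,-0.79437) → ×s → (-6.29459,-1.18288) → (-6.29,-1.18)
v5: (3.5,-1.5) → rotate → (-2.83396,-2.54336) → ×s → (-4.21999,-3.78726) → (-4.22,-3.79)
v6: (5,4) → rotate → (1.52357,-6.21922) → ×s → (2.26871,-9.26091) → (2.27,-9.26)
v7: (-4,4.5) → rotate → (5.76568,1.73404) → ×s → (8.58556,2.58213) → (8.59,2.58)

Cross-section at z=14.75: (3.13,6.75) (0.79,7.02) (-5.45,4.17) (-6.29,-1.18) (-4.22,-3.79) (2.27,-9.26) (8.59,2.58)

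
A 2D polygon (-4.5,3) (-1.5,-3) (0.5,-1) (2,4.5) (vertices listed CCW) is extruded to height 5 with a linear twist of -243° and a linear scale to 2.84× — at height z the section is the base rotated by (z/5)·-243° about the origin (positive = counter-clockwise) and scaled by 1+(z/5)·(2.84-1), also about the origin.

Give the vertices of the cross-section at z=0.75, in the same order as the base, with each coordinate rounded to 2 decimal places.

t = z/height = 0.75/5 = 0.15
s = 1 + (scale-1)·z/height = 1 + (2.84-1)·0.75/5 = 1.276000
θ = twist·z/height = -243°·0.75/5 = -36.4500° = -0.636173 rad
cos θ = 0.804376, sin θ = -0.594121 (intermediates below are computed at full precision and shown rounded to 5 d.p.)
v1: (-4.5,3) → rotate → (-1.83733,5.08667) → ×s → (-2.34443,6.49059) → (-2.34,6.49)
v2: (-1.5,-3) → rotate → (-2.98893,-1.52195) → ×s → (-3.81387,-1.94200) → (-3.81,-1.94)
v3: (0.5,-1) → rotate → (-0.19193,-1.10144) → ×s → (-0.24491,-1.40543) → (-0.24,-1.41)
v4: (2,4.5) → rotate → (4.28230,2.43145) → ×s → (5.46421,3.10253) → (5.46,3.10)

Cross-section at z=0.75: (-2.34,6.49) (-3.81,-1.94) (-0.24,-1.41) (5.46,3.10)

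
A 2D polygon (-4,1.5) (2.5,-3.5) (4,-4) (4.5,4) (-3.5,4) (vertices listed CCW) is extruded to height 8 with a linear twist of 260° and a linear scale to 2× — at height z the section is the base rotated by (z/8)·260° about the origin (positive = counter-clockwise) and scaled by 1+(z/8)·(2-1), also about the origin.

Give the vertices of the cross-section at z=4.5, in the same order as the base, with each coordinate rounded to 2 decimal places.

Cross-section at z=4.5: (3.89,-5.42) (-0.21,6.72) (-1.72,8.67) (-9.32,-1.29) (1.07,-8.23)

t = z/height = 4.5/8 = 0.5625
s = 1 + (scale-1)·z/height = 1 + (2-1)·4.5/8 = 1.562500
θ = twist·z/height = 260°·4.5/8 = 146.2500° = 2.552544 rad
cos θ = -0.831470, sin θ = 0.555570 (intermediates below are computed at full precision and shown rounded to 5 d.p.)
v1: (-4,1.5) → rotate → (2.49252,-3.46949) → ×s → (3.89457,-5.42107) → (3.89,-5.42)
v2: (2.5,-3.5) → rotate → (-0.13418,4.29907) → ×s → (-0.20965,6.71730) → (-0.21,6.72)
v3: (4,-4) → rotate → (-1.10360,5.54816) → ×s → (-1.72437,8.66900) → (-1.72,8.67)
v4: (4.5,4) → rotate → (-5.96389,-0.82581) → ×s → (-9.31858,-1.29033) → (-9.32,-1.29)
v5: (-3.5,4) → rotate → (0.68786,-5.27037) → ×s → (1.07479,-8.23496) → (1.07,-8.23)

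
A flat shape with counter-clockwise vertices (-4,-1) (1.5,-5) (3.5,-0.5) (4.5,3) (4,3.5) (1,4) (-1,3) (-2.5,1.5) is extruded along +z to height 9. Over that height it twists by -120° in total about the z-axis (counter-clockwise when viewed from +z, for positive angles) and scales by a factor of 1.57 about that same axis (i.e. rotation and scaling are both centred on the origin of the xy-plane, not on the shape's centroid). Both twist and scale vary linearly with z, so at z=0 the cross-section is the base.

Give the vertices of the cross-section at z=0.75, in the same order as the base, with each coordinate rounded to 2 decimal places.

t = z/height = 0.75/9 = 0.0833333
s = 1 + (scale-1)·z/height = 1 + (1.57-1)·0.75/9 = 1.047500
θ = twist·z/height = -120°·0.75/9 = -10.0000° = -0.174533 rad
cos θ = 0.984808, sin θ = -0.173648 (intermediates below are computed at full precision and shown rounded to 5 d.p.)
v1: (-4,-1) → rotate → (-4.11288,-0.29022) → ×s → (-4.30824,-0.30400) → (-4.31,-0.30)
v2: (1.5,-5) → rotate → (0.60897,-5.18451) → ×s → (0.63790,-5.43078) → (0.64,-5.43)
v3: (3.5,-0.5) → rotate → (3.36000,-1.10017) → ×s → (3.51960,-1.15243) → (3.52,-1.15)
v4: (4.5,3) → rotate → (4.95258,2.17301) → ×s → (5.18783,2.27622) → (5.19,2.28)
v5: (4,3.5) → rotate → (4.54700,2.75223) → ×s → (4.76298,2.88297) → (4.76,2.88)
v6: (1,4) → rotate → (1.67940,3.76558) → ×s → (1.75917,3.94445) → (1.76,3.94)
v7: (-1,3) → rotate → (-0.46386,3.12807) → ×s → (-0.48590,3.27665) → (-0.49,3.28)
v8: (-2.5,1.5) → rotate → (-2.20155,1.91133) → ×s → (-2.30612,2.00212) → (-2.31,2.00)

Cross-section at z=0.75: (-4.31,-0.30) (0.64,-5.43) (3.52,-1.15) (5.19,2.28) (4.76,2.88) (1.76,3.94) (-0.49,3.28) (-2.31,2.00)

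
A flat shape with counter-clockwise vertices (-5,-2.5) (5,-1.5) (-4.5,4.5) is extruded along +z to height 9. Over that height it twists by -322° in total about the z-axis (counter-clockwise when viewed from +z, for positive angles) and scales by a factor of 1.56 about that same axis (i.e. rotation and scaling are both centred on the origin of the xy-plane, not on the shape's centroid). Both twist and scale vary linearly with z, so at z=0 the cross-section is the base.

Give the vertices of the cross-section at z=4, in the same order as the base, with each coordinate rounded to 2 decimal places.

Cross-section at z=4: (3.12,6.25) (-6.12,-2.25) (7.87,-1.12)

t = z/height = 4/9 = 0.444444
s = 1 + (scale-1)·z/height = 1 + (1.56-1)·4/9 = 1.248889
θ = twist·z/height = -322°·4/9 = -143.1111° = -2.497760 rad
cos θ = -0.799801, sin θ = -0.600265 (intermediates below are computed at full precision and shown rounded to 5 d.p.)
v1: (-5,-2.5) → rotate → (2.49834,5.00083) → ×s → (3.12015,6.24548) → (3.12,6.25)
v2: (5,-1.5) → rotate → (-4.89940,-1.80162) → ×s → (-6.11881,-2.25003) → (-6.12,-2.25)
v3: (-4.5,4.5) → rotate → (6.30030,-0.89791) → ×s → (7.86837,-1.12139) → (7.87,-1.12)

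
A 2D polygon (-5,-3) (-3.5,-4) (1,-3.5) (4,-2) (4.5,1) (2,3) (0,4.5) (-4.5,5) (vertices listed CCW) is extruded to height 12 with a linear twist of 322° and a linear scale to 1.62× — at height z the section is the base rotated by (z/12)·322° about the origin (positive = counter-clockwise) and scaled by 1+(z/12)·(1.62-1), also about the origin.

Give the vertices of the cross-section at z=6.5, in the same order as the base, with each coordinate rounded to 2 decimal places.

t = z/height = 6.5/12 = 0.541667
s = 1 + (scale-1)·z/height = 1 + (1.62-1)·6.5/12 = 1.335833
θ = twist·z/height = 322°·6.5/12 = 174.4167° = 3.044145 rad
cos θ = -0.995256, sin θ = 0.097293 (intermediates below are computed at full precision and shown rounded to 5 d.p.)
v1: (-5,-3) → rotate → (5.26816,2.49930) → ×s → (7.03738,3.33865) → (7.04,3.34)
v2: (-3.5,-4) → rotate → (3.87257,3.64050) → ×s → (5.17311,4.86310) → (5.17,4.86)
v3: (1,-3.5) → rotate → (-0.65473,3.58069) → ×s → (-0.87461,4.78320) → (-0.87,4.78)
v4: (4,-2) → rotate → (-3.78644,2.37969) → ×s → (-5.05805,3.17886) → (-5.06,3.18)
v5: (4.5,1) → rotate → (-4.57594,-0.55744) → ×s → (-6.11270,-0.74464) → (-6.11,-0.74)
v6: (2,3) → rotate → (-2.28239,-2.79118) → ×s → (-3.04889,-3.72855) → (-3.05,-3.73)
v7: (0,4.5) → rotate → (-0.43782,-4.47865) → ×s → (-0.58485,-5.98273) → (-0.58,-5.98)
v8: (-4.5,5) → rotate → (3.99218,-5.41410) → ×s → (5.33289,-7.23233) → (5.33,-7.23)

Cross-section at z=6.5: (7.04,3.34) (5.17,4.86) (-0.87,4.78) (-5.06,3.18) (-6.11,-0.74) (-3.05,-3.73) (-0.58,-5.98) (5.33,-7.23)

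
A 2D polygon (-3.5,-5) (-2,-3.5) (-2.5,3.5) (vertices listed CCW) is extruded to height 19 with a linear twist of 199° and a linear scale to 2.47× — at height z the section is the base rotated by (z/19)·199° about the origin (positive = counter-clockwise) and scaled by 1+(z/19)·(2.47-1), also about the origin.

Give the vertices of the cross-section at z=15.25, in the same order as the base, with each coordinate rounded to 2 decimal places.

Cross-section at z=15.25: (10.93,7.58) (6.73,5.65) (2.47,-9.05)

t = z/height = 15.25/19 = 0.802632
s = 1 + (scale-1)·z/height = 1 + (2.47-1)·15.25/19 = 2.179868
θ = twist·z/height = 199°·15.25/19 = 159.7237° = 2.787704 rad
cos θ = -0.938032, sin θ = 0.346548 (intermediates below are computed at full precision and shown rounded to 5 d.p.)
v1: (-3.5,-5) → rotate → (5.01585,3.47724) → ×s → (10.93390,7.57993) → (10.93,7.58)
v2: (-2,-3.5) → rotate → (3.08898,2.59002) → ×s → (6.73357,5.64590) → (6.73,5.65)
v3: (-2.5,3.5) → rotate → (1.13216,-4.14948) → ×s → (2.46797,-9.04533) → (2.47,-9.05)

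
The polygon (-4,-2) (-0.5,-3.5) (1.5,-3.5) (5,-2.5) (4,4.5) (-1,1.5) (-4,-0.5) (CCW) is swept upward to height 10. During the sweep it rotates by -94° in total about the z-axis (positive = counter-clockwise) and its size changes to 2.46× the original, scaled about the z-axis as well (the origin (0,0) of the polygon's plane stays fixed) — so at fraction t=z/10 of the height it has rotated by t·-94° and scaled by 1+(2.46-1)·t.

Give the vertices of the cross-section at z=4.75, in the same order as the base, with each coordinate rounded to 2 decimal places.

Cross-section at z=4.75: (-7.20,2.35) (-4.77,-3.62) (-2.36,-6.00) (3.05,-8.96) (10.17,0.66) (0.58,3.00) (-5.41,4.16)

t = z/height = 4.75/10 = 0.475
s = 1 + (scale-1)·z/height = 1 + (2.46-1)·4.75/10 = 1.693500
θ = twist·z/height = -94°·4.75/10 = -44.6500° = -0.779290 rad
cos θ = 0.711413, sin θ = -0.702774 (intermediates below are computed at full precision and shown rounded to 5 d.p.)
v1: (-4,-2) → rotate → (-4.25120,1.38827) → ×s → (-7.19941,2.35104) → (-7.20,2.35)
v2: (-0.5,-3.5) → rotate → (-2.81542,-2.13856) → ×s → (-4.76791,-3.62165) → (-4.77,-3.62)
v3: (1.5,-3.5) → rotate → (-1.39259,-3.54411) → ×s → (-2.35835,-6.00194) → (-2.36,-6.00)
v4: (5,-2.5) → rotate → (1.80013,-5.29240) → ×s → (3.04852,-8.96268) → (3.05,-8.96)
v5: (4,4.5) → rotate → (6.00814,0.39026) → ×s → (10.17478,0.66091) → (10.17,0.66)
v6: (-1,1.5) → rotate → (0.34275,1.76989) → ×s → (0.58044,2.99731) → (0.58,3.00)
v7: (-4,-0.5) → rotate → (-3.19704,2.45539) → ×s → (-5.41419,4.15820) → (-5.41,4.16)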